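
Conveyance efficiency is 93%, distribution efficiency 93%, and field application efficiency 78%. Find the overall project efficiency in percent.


Ec = 0.93, Eb = 0.93, Ea = 0.78
E = 0.93 * 0.93 * 0.78 * 100 = 67.4622%

67.4622 %


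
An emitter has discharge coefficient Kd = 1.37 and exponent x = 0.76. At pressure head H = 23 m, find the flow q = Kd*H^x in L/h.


q = Kd * H^x = 1.37 * 23^0.76 = 1.37 * 10.837102

14.8468 L/h


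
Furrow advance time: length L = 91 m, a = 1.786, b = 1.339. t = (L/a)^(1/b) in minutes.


t = (L/a)^(1/b)
t = (91/1.786)^(1/1.339)
t = 50.951848^(1/1.339)

18.8344 min


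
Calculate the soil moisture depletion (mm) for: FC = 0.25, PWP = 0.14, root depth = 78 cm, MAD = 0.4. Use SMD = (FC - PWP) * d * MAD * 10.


SMD = (FC - PWP) * d * MAD * 10
SMD = (0.25 - 0.14) * 78 * 0.4 * 10
SMD = 0.1100 * 78 * 0.4 * 10

34.3200 mm


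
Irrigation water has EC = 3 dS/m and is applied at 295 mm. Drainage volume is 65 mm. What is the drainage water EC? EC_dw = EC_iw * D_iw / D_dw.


EC_dw = EC_iw * D_iw / D_dw
EC_dw = 3 * 295 / 65
EC_dw = 885 / 65

13.6154 dS/m


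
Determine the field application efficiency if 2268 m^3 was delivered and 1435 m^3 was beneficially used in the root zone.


Ea = V_root / V_field * 100 = 1435 / 2268 * 100 = 63.2716%

63.2716 %


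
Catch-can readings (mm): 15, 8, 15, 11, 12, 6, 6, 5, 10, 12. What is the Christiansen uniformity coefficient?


mean = 10.000000 mm
MAD = 3.000000 mm
CU = (1 - 3.000000/10.000000)*100

70.0000 %


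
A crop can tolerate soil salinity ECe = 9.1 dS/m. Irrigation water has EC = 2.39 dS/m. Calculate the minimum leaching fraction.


LR = ECiw / (5*ECe - ECiw)
LR = 2.39 / (5*9.1 - 2.39)
LR = 2.39 / 43.1100

0.0554


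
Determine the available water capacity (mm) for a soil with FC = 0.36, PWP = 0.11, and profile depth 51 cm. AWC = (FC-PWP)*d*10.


AWC = (FC - PWP) * d * 10
AWC = (0.36 - 0.11) * 51 * 10
AWC = 0.2500 * 51 * 10

127.5000 mm


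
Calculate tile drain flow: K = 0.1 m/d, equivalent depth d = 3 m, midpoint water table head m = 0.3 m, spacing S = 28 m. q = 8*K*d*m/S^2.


q = 8*K*d*m/S^2
q = 8*0.1*3*0.3/28^2
q = 0.7200 / 784

9.1837e-04 m/d


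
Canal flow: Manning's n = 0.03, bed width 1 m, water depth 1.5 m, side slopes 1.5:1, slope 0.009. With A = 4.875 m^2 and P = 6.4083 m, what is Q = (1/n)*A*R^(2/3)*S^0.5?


R = A/P = 4.875/6.4083 = 0.760732
Q = (1/0.03) * 4.875 * 0.760732^(2/3) * 0.009^0.5

12.8468 m^3/s


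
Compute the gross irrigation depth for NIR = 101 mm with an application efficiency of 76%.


Ea = 76% = 0.76
GID = NIR / Ea = 101 / 0.76 = 132.8947 mm

132.8947 mm


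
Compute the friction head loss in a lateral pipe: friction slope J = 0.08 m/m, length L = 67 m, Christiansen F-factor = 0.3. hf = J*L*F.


hf = J * L * F = 0.08 * 67 * 0.3 = 1.6080 m

1.6080 m


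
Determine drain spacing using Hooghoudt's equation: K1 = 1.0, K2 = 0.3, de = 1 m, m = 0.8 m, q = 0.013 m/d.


S^2 = 8*K2*de*m/q + 4*K1*m^2/q
S^2 = 8*0.3*1*0.8/0.013 + 4*1.0*0.8^2/0.013
S = sqrt(344.6154)

18.5638 m


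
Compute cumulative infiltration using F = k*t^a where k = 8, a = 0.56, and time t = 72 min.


F = k * t^a = 8 * 72^0.56
F = 8 * 10.967464

87.7397 mm


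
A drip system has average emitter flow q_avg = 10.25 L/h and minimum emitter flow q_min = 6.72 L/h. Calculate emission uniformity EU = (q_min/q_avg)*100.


EU = (q_min/q_avg)*100 = (6.72/10.25)*100 = 65.5610%

65.5610 %


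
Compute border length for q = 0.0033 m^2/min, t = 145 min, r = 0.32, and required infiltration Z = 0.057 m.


L = q*t/((1+r)*Z)
L = 0.0033*145/((1+0.32)*0.057)
L = 0.4785/0.07524

6.3596 m


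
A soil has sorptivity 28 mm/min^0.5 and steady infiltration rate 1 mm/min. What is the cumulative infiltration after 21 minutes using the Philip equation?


F = S*sqrt(t) + A*t
F = 28*sqrt(21) + 1*21
F = 28*4.582576 + 21

149.3121 mm


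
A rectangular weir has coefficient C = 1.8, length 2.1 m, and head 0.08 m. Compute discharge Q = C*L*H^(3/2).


Q = C * L * H^(3/2) = 1.8 * 2.1 * 0.08^1.5 = 1.8 * 2.1 * 0.022627

0.0855 m^3/s


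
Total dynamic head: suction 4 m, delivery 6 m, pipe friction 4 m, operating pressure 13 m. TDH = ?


TDH = Hs + Hd + hf + Hp = 4 + 6 + 4 + 13 = 27

27 m


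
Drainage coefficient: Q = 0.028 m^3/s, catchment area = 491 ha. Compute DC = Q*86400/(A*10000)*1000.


DC = Q * 86400 / (A * 10000) * 1000
DC = 0.028 * 86400 / (491 * 10000) * 1000
DC = 2419200.0000 / 4910000

0.4927 mm/day


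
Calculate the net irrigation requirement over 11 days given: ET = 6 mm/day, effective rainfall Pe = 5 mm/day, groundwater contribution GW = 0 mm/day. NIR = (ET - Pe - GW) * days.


Daily deficit = ET - Pe - GW = 6 - 5 - 0 = 1 mm/day
NIR = 1 * 11 = 11 mm

11.0000 mm


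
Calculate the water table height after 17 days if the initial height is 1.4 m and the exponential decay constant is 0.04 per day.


m = m0 * exp(-k*t)
m = 1.4 * exp(-0.04 * 17)
m = 1.4 * exp(-0.6800)

0.7093 m


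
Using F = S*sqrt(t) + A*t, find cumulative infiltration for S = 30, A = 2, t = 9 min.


F = S*sqrt(t) + A*t
F = 30*sqrt(9) + 2*9
F = 30*3.000000 + 18

108.0000 mm


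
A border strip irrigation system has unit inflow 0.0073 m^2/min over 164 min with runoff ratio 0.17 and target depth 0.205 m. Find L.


L = q*t/((1+r)*Z)
L = 0.0073*164/((1+0.17)*0.205)
L = 1.1972/0.23985

4.9915 m


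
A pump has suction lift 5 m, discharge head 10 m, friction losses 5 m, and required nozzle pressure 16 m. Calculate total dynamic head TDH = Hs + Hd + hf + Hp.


TDH = Hs + Hd + hf + Hp = 5 + 10 + 5 + 16 = 36

36 m


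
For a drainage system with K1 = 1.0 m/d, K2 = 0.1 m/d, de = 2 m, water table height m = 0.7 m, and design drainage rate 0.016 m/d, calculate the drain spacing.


S^2 = 8*K2*de*m/q + 4*K1*m^2/q
S^2 = 8*0.1*2*0.7/0.016 + 4*1.0*0.7^2/0.016
S = sqrt(192.5000)

13.8744 m


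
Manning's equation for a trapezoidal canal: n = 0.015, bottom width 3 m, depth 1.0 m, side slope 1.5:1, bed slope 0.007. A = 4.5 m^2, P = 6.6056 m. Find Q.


R = A/P = 4.5/6.6056 = 0.681240
Q = (1/0.015) * 4.5 * 0.681240^(2/3) * 0.007^0.5

19.4329 m^3/s


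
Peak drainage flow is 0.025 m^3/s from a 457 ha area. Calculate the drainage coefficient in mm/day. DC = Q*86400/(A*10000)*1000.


DC = Q * 86400 / (A * 10000) * 1000
DC = 0.025 * 86400 / (457 * 10000) * 1000
DC = 2160000.0000 / 4570000

0.4726 mm/day


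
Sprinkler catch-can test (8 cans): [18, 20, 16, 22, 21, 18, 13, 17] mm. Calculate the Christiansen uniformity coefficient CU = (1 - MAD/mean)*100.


mean = 18.125000 mm
MAD = 2.156250 mm
CU = (1 - 2.156250/18.125000)*100

88.1034 %


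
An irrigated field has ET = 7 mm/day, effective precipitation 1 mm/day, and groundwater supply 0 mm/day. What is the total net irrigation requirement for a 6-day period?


Daily deficit = ET - Pe - GW = 7 - 1 - 0 = 6 mm/day
NIR = 6 * 6 = 36 mm

36.0000 mm


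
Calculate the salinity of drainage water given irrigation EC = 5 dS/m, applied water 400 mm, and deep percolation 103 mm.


EC_dw = EC_iw * D_iw / D_dw
EC_dw = 5 * 400 / 103
EC_dw = 2000 / 103

19.4175 dS/m


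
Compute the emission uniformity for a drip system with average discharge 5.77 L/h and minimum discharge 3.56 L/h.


EU = (q_min/q_avg)*100 = (3.56/5.77)*100 = 61.6984%

61.6984 %


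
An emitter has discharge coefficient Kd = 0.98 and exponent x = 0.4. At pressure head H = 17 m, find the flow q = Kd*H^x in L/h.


q = Kd * H^x = 0.98 * 17^0.4 = 0.98 * 3.105844

3.0437 L/h


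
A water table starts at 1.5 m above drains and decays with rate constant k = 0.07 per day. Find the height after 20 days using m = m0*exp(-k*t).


m = m0 * exp(-k*t)
m = 1.5 * exp(-0.07 * 20)
m = 1.5 * exp(-1.4000)

0.3699 m


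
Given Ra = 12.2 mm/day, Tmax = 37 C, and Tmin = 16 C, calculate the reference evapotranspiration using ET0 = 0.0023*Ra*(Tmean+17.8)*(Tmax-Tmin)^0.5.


Tmean = (Tmax + Tmin)/2 = (37 + 16)/2 = 26.5
ET0 = 0.0023 * 12.2 * (26.5 + 17.8) * sqrt(37 - 16)
ET0 = 0.0023 * 12.2 * 44.3 * 4.582576

5.6964 mm/day


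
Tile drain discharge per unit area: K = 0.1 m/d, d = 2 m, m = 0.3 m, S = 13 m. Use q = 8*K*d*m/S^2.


q = 8*K*d*m/S^2
q = 8*0.1*2*0.3/13^2
q = 0.4800 / 169

0.0028 m/d


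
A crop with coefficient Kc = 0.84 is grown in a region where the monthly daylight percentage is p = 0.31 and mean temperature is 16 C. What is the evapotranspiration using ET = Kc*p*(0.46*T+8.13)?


ET = Kc * p * (0.46*T + 8.13)
ET = 0.84 * 0.31 * (0.46*16 + 8.13)
ET = 0.84 * 0.31 * 15.4900

4.0336 mm/day


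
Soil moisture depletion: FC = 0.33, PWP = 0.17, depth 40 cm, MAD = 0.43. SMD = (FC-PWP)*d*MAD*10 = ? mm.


SMD = (FC - PWP) * d * MAD * 10
SMD = (0.33 - 0.17) * 40 * 0.43 * 10
SMD = 0.1600 * 40 * 0.43 * 10

27.5200 mm


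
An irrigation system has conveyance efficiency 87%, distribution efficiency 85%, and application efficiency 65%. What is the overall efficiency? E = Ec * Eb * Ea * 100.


Ec = 0.87, Eb = 0.85, Ea = 0.65
E = 0.87 * 0.85 * 0.65 * 100 = 48.0675%

48.0675 %


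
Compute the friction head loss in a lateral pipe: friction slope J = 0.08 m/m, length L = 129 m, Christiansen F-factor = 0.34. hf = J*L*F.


hf = J * L * F = 0.08 * 129 * 0.34 = 3.5088 m

3.5088 m


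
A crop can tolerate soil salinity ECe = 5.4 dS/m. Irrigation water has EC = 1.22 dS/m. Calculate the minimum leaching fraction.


LR = ECiw / (5*ECe - ECiw)
LR = 1.22 / (5*5.4 - 1.22)
LR = 1.22 / 25.7800

0.0473


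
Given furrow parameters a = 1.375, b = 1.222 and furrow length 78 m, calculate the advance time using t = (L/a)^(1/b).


t = (L/a)^(1/b)
t = (78/1.375)^(1/1.222)
t = 56.727273^(1/1.222)

27.2384 min


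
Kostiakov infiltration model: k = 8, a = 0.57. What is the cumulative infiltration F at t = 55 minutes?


F = k * t^a = 8 * 55^0.57
F = 8 * 9.817632

78.5411 mm


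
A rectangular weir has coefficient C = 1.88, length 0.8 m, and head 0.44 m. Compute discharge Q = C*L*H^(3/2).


Q = C * L * H^(3/2) = 1.88 * 0.8 * 0.44^1.5 = 1.88 * 0.8 * 0.291863

0.4390 m^3/s


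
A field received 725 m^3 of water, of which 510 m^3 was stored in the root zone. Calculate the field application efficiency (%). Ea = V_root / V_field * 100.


Ea = V_root / V_field * 100 = 510 / 725 * 100 = 70.3448%

70.3448 %


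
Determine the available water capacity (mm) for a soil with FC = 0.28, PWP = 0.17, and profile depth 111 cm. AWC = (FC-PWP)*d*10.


AWC = (FC - PWP) * d * 10
AWC = (0.28 - 0.17) * 111 * 10
AWC = 0.1100 * 111 * 10

122.1000 mm


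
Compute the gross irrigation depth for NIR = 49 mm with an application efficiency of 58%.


Ea = 58% = 0.58
GID = NIR / Ea = 49 / 0.58 = 84.4828 mm

84.4828 mm


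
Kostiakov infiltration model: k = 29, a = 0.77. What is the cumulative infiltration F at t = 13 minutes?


F = k * t^a = 29 * 13^0.77
F = 29 * 7.206699

208.9943 mm


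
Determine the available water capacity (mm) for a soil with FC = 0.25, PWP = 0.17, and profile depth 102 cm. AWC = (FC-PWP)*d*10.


AWC = (FC - PWP) * d * 10
AWC = (0.25 - 0.17) * 102 * 10
AWC = 0.0800 * 102 * 10

81.6000 mm


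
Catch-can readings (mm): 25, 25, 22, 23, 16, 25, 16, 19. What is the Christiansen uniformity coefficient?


mean = 21.375000 mm
MAD = 3.281250 mm
CU = (1 - 3.281250/21.375000)*100

84.6491 %


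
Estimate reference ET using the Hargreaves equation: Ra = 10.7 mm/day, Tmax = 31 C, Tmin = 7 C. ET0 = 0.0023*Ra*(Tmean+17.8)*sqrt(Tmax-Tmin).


Tmean = (Tmax + Tmin)/2 = (31 + 7)/2 = 19.0
ET0 = 0.0023 * 10.7 * (19.0 + 17.8) * sqrt(31 - 7)
ET0 = 0.0023 * 10.7 * 36.8 * 4.898979

4.4368 mm/day


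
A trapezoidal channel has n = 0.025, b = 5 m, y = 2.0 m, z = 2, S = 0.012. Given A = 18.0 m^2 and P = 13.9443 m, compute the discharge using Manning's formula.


R = A/P = 18.0/13.9443 = 1.290850
Q = (1/0.025) * 18.0 * 1.290850^(2/3) * 0.012^0.5

93.5062 m^3/s


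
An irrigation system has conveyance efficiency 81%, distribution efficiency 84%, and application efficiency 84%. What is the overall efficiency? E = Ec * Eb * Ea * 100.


Ec = 0.81, Eb = 0.84, Ea = 0.84
E = 0.81 * 0.84 * 0.84 * 100 = 57.1536%

57.1536 %


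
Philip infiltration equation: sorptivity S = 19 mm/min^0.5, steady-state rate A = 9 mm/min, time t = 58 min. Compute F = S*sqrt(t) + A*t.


F = S*sqrt(t) + A*t
F = 19*sqrt(58) + 9*58
F = 19*7.615773 + 522

666.6997 mm


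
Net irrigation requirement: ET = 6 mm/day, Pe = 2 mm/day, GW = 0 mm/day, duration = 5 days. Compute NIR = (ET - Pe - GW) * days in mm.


Daily deficit = ET - Pe - GW = 6 - 2 - 0 = 4 mm/day
NIR = 4 * 5 = 20 mm

20.0000 mm


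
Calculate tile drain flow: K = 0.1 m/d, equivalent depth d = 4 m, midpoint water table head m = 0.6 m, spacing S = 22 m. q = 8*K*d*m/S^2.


q = 8*K*d*m/S^2
q = 8*0.1*4*0.6/22^2
q = 1.9200 / 484

0.0040 m/d


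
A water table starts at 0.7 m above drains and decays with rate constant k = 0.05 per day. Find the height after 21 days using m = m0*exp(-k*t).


m = m0 * exp(-k*t)
m = 0.7 * exp(-0.05 * 21)
m = 0.7 * exp(-1.0500)

0.2450 m


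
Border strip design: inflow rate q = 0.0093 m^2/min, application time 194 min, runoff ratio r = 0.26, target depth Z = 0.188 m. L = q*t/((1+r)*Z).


L = q*t/((1+r)*Z)
L = 0.0093*194/((1+0.26)*0.188)
L = 1.8042/0.23688

7.6165 m


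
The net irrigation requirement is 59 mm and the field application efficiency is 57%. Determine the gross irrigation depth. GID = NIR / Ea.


Ea = 57% = 0.57
GID = NIR / Ea = 59 / 0.57 = 103.5088 mm

103.5088 mm


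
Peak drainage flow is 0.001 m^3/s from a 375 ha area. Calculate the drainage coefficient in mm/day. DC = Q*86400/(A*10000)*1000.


DC = Q * 86400 / (A * 10000) * 1000
DC = 0.001 * 86400 / (375 * 10000) * 1000
DC = 86400.0000 / 3750000

0.0230 mm/day


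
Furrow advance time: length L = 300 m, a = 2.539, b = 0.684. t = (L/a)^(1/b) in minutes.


t = (L/a)^(1/b)
t = (300/2.539)^(1/0.684)
t = 118.156755^(1/0.684)

1071.2977 min


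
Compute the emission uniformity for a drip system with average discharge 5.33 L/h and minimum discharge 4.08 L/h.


EU = (q_min/q_avg)*100 = (4.08/5.33)*100 = 76.5478%

76.5478 %


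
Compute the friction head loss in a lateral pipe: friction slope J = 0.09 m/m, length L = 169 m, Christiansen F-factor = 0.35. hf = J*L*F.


hf = J * L * F = 0.09 * 169 * 0.35 = 5.3235 m

5.3235 m


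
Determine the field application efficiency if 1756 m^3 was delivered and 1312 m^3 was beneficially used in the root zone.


Ea = V_root / V_field * 100 = 1312 / 1756 * 100 = 74.7153%

74.7153 %


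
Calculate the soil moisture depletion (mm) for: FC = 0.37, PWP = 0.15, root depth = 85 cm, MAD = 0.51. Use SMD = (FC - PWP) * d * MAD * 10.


SMD = (FC - PWP) * d * MAD * 10
SMD = (0.37 - 0.15) * 85 * 0.51 * 10
SMD = 0.2200 * 85 * 0.51 * 10

95.3700 mm


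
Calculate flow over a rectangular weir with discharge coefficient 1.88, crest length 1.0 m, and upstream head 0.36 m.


Q = C * L * H^(3/2) = 1.88 * 1.0 * 0.36^1.5 = 1.88 * 1.0 * 0.216000

0.4061 m^3/s


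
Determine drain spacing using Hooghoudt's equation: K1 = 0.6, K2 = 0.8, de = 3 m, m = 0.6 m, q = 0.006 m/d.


S^2 = 8*K2*de*m/q + 4*K1*m^2/q
S^2 = 8*0.8*3*0.6/0.006 + 4*0.6*0.6^2/0.006
S = sqrt(2064.0000)

45.4313 m


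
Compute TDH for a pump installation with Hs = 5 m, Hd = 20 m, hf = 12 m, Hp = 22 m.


TDH = Hs + Hd + hf + Hp = 5 + 20 + 12 + 22 = 59

59 m


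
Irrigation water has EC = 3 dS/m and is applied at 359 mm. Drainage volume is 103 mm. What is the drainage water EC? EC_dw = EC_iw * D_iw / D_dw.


EC_dw = EC_iw * D_iw / D_dw
EC_dw = 3 * 359 / 103
EC_dw = 1077 / 103

10.4563 dS/m


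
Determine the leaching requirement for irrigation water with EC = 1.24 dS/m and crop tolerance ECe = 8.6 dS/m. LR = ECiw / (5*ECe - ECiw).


LR = ECiw / (5*ECe - ECiw)
LR = 1.24 / (5*8.6 - 1.24)
LR = 1.24 / 41.7600

0.0297


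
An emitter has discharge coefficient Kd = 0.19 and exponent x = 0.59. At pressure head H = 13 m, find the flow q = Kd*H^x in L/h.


q = Kd * H^x = 0.19 * 13^0.59 = 0.19 * 4.541785

0.8629 L/h


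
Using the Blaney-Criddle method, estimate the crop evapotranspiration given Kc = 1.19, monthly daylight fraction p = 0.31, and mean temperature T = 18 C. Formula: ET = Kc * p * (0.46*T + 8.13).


ET = Kc * p * (0.46*T + 8.13)
ET = 1.19 * 0.31 * (0.46*18 + 8.13)
ET = 1.19 * 0.31 * 16.4100

6.0536 mm/day


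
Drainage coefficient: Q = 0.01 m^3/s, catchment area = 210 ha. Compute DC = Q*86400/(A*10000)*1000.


DC = Q * 86400 / (A * 10000) * 1000
DC = 0.01 * 86400 / (210 * 10000) * 1000
DC = 864000.0000 / 2100000

0.4114 mm/day


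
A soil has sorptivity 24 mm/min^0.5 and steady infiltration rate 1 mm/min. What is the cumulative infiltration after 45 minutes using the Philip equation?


F = S*sqrt(t) + A*t
F = 24*sqrt(45) + 1*45
F = 24*6.708204 + 45

205.9969 mm


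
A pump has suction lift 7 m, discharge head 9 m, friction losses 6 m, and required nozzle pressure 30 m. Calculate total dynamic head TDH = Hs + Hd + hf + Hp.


TDH = Hs + Hd + hf + Hp = 7 + 9 + 6 + 30 = 52

52 m


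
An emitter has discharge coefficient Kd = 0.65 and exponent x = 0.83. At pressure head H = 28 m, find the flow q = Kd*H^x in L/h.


q = Kd * H^x = 0.65 * 28^0.83 = 0.65 * 15.890632

10.3289 L/h


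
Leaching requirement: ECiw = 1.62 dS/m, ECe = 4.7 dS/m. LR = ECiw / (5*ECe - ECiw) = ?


LR = ECiw / (5*ECe - ECiw)
LR = 1.62 / (5*4.7 - 1.62)
LR = 1.62 / 21.8800

0.0740


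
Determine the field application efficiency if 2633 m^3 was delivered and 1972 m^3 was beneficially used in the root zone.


Ea = V_root / V_field * 100 = 1972 / 2633 * 100 = 74.8956%

74.8956 %


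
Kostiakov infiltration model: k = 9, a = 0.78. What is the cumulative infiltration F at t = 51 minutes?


F = k * t^a = 9 * 51^0.78
F = 9 * 21.473594

193.2623 mm


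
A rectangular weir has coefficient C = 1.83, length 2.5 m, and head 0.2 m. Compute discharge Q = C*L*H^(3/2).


Q = C * L * H^(3/2) = 1.83 * 2.5 * 0.2^1.5 = 1.83 * 2.5 * 0.089443

0.4092 m^3/s


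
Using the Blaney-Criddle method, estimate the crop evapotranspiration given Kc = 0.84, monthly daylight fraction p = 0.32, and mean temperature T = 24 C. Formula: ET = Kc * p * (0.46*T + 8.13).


ET = Kc * p * (0.46*T + 8.13)
ET = 0.84 * 0.32 * (0.46*24 + 8.13)
ET = 0.84 * 0.32 * 19.1700

5.1529 mm/day


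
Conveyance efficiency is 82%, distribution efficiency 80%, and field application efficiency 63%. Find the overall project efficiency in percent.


Ec = 0.82, Eb = 0.8, Ea = 0.63
E = 0.82 * 0.8 * 0.63 * 100 = 41.3280%

41.3280 %


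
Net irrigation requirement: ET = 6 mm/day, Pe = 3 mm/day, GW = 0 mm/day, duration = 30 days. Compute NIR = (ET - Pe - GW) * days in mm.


Daily deficit = ET - Pe - GW = 6 - 3 - 0 = 3 mm/day
NIR = 3 * 30 = 90 mm

90.0000 mm


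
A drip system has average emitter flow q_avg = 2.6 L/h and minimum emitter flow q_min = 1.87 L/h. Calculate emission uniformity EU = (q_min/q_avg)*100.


EU = (q_min/q_avg)*100 = (1.87/2.6)*100 = 71.9231%

71.9231 %


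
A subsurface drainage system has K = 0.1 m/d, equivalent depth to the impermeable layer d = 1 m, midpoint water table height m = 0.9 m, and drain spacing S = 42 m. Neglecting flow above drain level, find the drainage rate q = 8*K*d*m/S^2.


q = 8*K*d*m/S^2
q = 8*0.1*1*0.9/42^2
q = 0.7200 / 1764

4.0816e-04 m/d


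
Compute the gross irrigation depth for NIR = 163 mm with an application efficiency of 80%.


Ea = 80% = 0.8
GID = NIR / Ea = 163 / 0.8 = 203.7500 mm

203.7500 mm


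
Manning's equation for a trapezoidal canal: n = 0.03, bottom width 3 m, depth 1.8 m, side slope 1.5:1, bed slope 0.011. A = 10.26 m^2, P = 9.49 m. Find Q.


R = A/P = 10.26/9.49 = 1.081138
Q = (1/0.03) * 10.26 * 1.081138^(2/3) * 0.011^0.5

37.7842 m^3/s


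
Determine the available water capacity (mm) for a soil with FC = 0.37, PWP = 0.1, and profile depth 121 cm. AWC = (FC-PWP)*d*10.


AWC = (FC - PWP) * d * 10
AWC = (0.37 - 0.1) * 121 * 10
AWC = 0.2700 * 121 * 10

326.7000 mm


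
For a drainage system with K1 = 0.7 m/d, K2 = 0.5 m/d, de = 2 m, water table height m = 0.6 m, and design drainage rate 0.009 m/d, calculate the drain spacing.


S^2 = 8*K2*de*m/q + 4*K1*m^2/q
S^2 = 8*0.5*2*0.6/0.009 + 4*0.7*0.6^2/0.009
S = sqrt(645.3333)

25.4034 m


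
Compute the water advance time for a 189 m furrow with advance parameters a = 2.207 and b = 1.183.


t = (L/a)^(1/b)
t = (189/2.207)^(1/1.183)
t = 85.636611^(1/1.183)

43.0223 min


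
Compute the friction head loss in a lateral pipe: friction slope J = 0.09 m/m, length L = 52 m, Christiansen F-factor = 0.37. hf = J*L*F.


hf = J * L * F = 0.09 * 52 * 0.37 = 1.7316 m

1.7316 m


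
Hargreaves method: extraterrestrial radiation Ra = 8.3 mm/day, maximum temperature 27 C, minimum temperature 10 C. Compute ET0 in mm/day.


Tmean = (Tmax + Tmin)/2 = (27 + 10)/2 = 18.5
ET0 = 0.0023 * 8.3 * (18.5 + 17.8) * sqrt(27 - 10)
ET0 = 0.0023 * 8.3 * 36.3 * 4.123106

2.8572 mm/day


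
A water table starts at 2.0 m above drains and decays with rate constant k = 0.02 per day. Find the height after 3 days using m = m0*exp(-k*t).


m = m0 * exp(-k*t)
m = 2.0 * exp(-0.02 * 3)
m = 2.0 * exp(-0.0600)

1.8835 m


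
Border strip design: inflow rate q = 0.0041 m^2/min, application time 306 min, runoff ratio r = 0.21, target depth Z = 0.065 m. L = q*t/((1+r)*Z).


L = q*t/((1+r)*Z)
L = 0.0041*306/((1+0.21)*0.065)
L = 1.2546/0.07865

15.9517 m


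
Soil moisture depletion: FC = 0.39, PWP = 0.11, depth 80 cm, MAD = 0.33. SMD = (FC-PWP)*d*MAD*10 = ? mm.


SMD = (FC - PWP) * d * MAD * 10
SMD = (0.39 - 0.11) * 80 * 0.33 * 10
SMD = 0.2800 * 80 * 0.33 * 10

73.9200 mm


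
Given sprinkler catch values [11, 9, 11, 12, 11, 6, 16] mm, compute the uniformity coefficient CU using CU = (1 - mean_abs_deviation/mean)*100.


mean = 10.857143 mm
MAD = 1.918367 mm
CU = (1 - 1.918367/10.857143)*100

82.3308 %


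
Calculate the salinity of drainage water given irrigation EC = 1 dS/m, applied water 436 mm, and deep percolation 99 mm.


EC_dw = EC_iw * D_iw / D_dw
EC_dw = 1 * 436 / 99
EC_dw = 436 / 99

4.4040 dS/m


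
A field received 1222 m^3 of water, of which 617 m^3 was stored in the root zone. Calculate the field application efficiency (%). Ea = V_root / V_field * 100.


Ea = V_root / V_field * 100 = 617 / 1222 * 100 = 50.4910%

50.4910 %


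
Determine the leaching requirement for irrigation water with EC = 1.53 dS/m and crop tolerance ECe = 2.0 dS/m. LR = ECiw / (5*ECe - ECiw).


LR = ECiw / (5*ECe - ECiw)
LR = 1.53 / (5*2.0 - 1.53)
LR = 1.53 / 8.4700

0.1806


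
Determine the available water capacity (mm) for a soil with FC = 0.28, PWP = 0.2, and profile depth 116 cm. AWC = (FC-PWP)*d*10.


AWC = (FC - PWP) * d * 10
AWC = (0.28 - 0.2) * 116 * 10
AWC = 0.0800 * 116 * 10

92.8000 mm


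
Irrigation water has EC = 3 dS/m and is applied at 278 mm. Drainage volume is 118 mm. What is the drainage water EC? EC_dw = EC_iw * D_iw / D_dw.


EC_dw = EC_iw * D_iw / D_dw
EC_dw = 3 * 278 / 118
EC_dw = 834 / 118

7.0678 dS/m


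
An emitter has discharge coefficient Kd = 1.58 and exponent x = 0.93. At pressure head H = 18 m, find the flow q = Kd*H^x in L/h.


q = Kd * H^x = 1.58 * 18^0.93 = 1.58 * 14.702914

23.2306 L/h


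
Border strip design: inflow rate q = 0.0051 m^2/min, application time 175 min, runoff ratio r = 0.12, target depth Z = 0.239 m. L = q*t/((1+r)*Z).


L = q*t/((1+r)*Z)
L = 0.0051*175/((1+0.12)*0.239)
L = 0.8925/0.26768

3.3342 m


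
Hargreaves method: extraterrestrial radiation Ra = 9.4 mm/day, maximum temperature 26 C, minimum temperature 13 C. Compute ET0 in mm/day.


Tmean = (Tmax + Tmin)/2 = (26 + 13)/2 = 19.5
ET0 = 0.0023 * 9.4 * (19.5 + 17.8) * sqrt(26 - 13)
ET0 = 0.0023 * 9.4 * 37.3 * 3.605551

2.9076 mm/day


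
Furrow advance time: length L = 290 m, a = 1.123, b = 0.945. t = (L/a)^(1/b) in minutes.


t = (L/a)^(1/b)
t = (290/1.123)^(1/0.945)
t = 258.236866^(1/0.945)

356.7798 min


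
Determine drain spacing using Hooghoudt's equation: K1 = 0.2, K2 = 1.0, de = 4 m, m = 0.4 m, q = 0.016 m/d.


S^2 = 8*K2*de*m/q + 4*K1*m^2/q
S^2 = 8*1.0*4*0.4/0.016 + 4*0.2*0.4^2/0.016
S = sqrt(808.0000)

28.4253 m


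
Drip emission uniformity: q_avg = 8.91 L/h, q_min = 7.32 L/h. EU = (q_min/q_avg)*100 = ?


EU = (q_min/q_avg)*100 = (7.32/8.91)*100 = 82.1549%

82.1549 %


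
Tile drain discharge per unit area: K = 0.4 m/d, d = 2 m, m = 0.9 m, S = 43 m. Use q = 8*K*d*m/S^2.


q = 8*K*d*m/S^2
q = 8*0.4*2*0.9/43^2
q = 5.7600 / 1849

0.0031 m/d


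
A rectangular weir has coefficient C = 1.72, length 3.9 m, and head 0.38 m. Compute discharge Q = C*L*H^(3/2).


Q = C * L * H^(3/2) = 1.72 * 3.9 * 0.38^1.5 = 1.72 * 3.9 * 0.234248

1.5713 m^3/s


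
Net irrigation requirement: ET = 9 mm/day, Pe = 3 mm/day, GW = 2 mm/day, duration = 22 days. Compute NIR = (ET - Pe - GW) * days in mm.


Daily deficit = ET - Pe - GW = 9 - 3 - 2 = 4 mm/day
NIR = 4 * 22 = 88 mm

88.0000 mm


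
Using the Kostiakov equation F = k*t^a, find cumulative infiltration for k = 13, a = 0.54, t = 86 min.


F = k * t^a = 13 * 86^0.54
F = 13 * 11.082281

144.0697 mm


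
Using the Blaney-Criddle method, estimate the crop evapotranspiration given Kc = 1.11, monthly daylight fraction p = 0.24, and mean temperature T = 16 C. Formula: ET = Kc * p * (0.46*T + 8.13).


ET = Kc * p * (0.46*T + 8.13)
ET = 1.11 * 0.24 * (0.46*16 + 8.13)
ET = 1.11 * 0.24 * 15.4900

4.1265 mm/day


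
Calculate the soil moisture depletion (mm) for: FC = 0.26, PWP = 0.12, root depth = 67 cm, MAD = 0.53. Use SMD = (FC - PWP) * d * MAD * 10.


SMD = (FC - PWP) * d * MAD * 10
SMD = (0.26 - 0.12) * 67 * 0.53 * 10
SMD = 0.1400 * 67 * 0.53 * 10

49.7140 mm


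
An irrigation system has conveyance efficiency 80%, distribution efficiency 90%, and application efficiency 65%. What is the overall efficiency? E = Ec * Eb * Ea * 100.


Ec = 0.8, Eb = 0.9, Ea = 0.65
E = 0.8 * 0.9 * 0.65 * 100 = 46.8000%

46.8000 %


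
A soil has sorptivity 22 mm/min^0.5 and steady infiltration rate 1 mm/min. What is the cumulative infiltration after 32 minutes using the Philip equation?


F = S*sqrt(t) + A*t
F = 22*sqrt(32) + 1*32
F = 22*5.656854 + 32

156.4508 mm


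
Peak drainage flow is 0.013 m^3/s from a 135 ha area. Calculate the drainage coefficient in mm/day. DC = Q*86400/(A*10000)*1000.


DC = Q * 86400 / (A * 10000) * 1000
DC = 0.013 * 86400 / (135 * 10000) * 1000
DC = 1123200.0000 / 1350000

0.8320 mm/day


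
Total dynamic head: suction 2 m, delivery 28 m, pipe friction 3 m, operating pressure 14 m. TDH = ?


TDH = Hs + Hd + hf + Hp = 2 + 28 + 3 + 14 = 47

47 m


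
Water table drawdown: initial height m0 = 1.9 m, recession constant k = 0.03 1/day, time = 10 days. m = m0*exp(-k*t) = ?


m = m0 * exp(-k*t)
m = 1.9 * exp(-0.03 * 10)
m = 1.9 * exp(-0.3000)

1.4076 m


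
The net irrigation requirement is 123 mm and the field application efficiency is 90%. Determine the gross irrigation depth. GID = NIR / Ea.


Ea = 90% = 0.9
GID = NIR / Ea = 123 / 0.9 = 136.6667 mm

136.6667 mm


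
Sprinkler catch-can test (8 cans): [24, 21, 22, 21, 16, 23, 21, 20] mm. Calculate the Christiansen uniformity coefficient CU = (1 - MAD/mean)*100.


mean = 21.000000 mm
MAD = 1.500000 mm
CU = (1 - 1.500000/21.000000)*100

92.8571 %


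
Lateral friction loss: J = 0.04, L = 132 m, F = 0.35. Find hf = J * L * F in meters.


hf = J * L * F = 0.04 * 132 * 0.35 = 1.8480 m

1.8480 m


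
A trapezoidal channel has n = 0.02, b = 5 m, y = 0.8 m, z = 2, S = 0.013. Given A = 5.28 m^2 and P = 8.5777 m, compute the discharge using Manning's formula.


R = A/P = 5.28/8.5777 = 0.615550
Q = (1/0.02) * 5.28 * 0.615550^(2/3) * 0.013^0.5

21.7813 m^3/s


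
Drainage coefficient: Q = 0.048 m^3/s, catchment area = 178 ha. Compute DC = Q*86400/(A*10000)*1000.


DC = Q * 86400 / (A * 10000) * 1000
DC = 0.048 * 86400 / (178 * 10000) * 1000
DC = 4147200.0000 / 1780000

2.3299 mm/day


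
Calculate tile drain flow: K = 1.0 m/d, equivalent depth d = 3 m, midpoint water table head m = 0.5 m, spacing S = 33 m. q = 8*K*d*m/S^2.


q = 8*K*d*m/S^2
q = 8*1.0*3*0.5/33^2
q = 12.0000 / 1089

0.0110 m/d


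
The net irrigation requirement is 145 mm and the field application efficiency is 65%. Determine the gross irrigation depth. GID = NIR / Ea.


Ea = 65% = 0.65
GID = NIR / Ea = 145 / 0.65 = 223.0769 mm

223.0769 mm


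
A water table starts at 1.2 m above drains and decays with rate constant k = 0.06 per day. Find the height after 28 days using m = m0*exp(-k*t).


m = m0 * exp(-k*t)
m = 1.2 * exp(-0.06 * 28)
m = 1.2 * exp(-1.6800)

0.2236 m


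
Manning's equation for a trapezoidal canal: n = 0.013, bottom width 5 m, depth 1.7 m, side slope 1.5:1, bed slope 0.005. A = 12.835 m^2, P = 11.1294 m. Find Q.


R = A/P = 12.835/11.1294 = 1.153252
Q = (1/0.013) * 12.835 * 1.153252^(2/3) * 0.005^0.5

76.7751 m^3/s


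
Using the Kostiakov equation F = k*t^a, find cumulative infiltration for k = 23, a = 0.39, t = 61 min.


F = k * t^a = 23 * 61^0.39
F = 23 * 4.969110

114.2895 mm


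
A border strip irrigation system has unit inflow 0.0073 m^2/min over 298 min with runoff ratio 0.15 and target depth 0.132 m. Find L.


L = q*t/((1+r)*Z)
L = 0.0073*298/((1+0.15)*0.132)
L = 2.1754/0.1518

14.3307 m


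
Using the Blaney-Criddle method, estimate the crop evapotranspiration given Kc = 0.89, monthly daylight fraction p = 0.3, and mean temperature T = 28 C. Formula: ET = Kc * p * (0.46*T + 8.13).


ET = Kc * p * (0.46*T + 8.13)
ET = 0.89 * 0.3 * (0.46*28 + 8.13)
ET = 0.89 * 0.3 * 21.0100

5.6097 mm/day


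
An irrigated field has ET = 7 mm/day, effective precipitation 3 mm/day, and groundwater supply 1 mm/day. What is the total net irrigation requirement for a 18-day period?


Daily deficit = ET - Pe - GW = 7 - 3 - 1 = 3 mm/day
NIR = 3 * 18 = 54 mm

54.0000 mm


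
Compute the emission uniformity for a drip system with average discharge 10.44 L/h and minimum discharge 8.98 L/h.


EU = (q_min/q_avg)*100 = (8.98/10.44)*100 = 86.0153%

86.0153 %


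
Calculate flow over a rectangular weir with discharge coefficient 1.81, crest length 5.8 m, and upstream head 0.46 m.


Q = C * L * H^(3/2) = 1.81 * 5.8 * 0.46^1.5 = 1.81 * 5.8 * 0.311987

3.2752 m^3/s


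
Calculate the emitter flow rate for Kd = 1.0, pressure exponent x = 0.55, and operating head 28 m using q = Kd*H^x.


q = Kd * H^x = 1.0 * 28^0.55 = 1.0 * 6.250819

6.2508 L/h


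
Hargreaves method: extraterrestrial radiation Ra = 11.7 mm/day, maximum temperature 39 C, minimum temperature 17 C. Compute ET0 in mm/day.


Tmean = (Tmax + Tmin)/2 = (39 + 17)/2 = 28.0
ET0 = 0.0023 * 11.7 * (28.0 + 17.8) * sqrt(39 - 17)
ET0 = 0.0023 * 11.7 * 45.8 * 4.690416

5.7808 mm/day


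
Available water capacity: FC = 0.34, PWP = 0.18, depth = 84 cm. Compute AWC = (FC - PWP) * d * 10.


AWC = (FC - PWP) * d * 10
AWC = (0.34 - 0.18) * 84 * 10
AWC = 0.1600 * 84 * 10

134.4000 mm


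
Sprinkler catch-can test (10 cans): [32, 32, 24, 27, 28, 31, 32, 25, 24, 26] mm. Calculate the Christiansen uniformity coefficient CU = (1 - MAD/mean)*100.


mean = 28.100000 mm
MAD = 2.920000 mm
CU = (1 - 2.920000/28.100000)*100

89.6085 %


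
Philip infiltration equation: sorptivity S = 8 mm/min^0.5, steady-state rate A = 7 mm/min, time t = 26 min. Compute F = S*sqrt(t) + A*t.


F = S*sqrt(t) + A*t
F = 8*sqrt(26) + 7*26
F = 8*5.099020 + 182

222.7922 mm


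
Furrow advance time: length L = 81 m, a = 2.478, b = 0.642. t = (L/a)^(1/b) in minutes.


t = (L/a)^(1/b)
t = (81/2.478)^(1/0.642)
t = 32.687651^(1/0.642)

228.4826 min


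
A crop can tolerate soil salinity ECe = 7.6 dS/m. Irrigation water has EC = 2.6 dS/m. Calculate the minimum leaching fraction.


LR = ECiw / (5*ECe - ECiw)
LR = 2.6 / (5*7.6 - 2.6)
LR = 2.6 / 35.4000

0.0734


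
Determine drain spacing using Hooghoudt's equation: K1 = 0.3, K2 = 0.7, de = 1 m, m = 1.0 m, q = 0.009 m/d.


S^2 = 8*K2*de*m/q + 4*K1*m^2/q
S^2 = 8*0.7*1*1.0/0.009 + 4*0.3*1.0^2/0.009
S = sqrt(755.5556)

27.4874 m


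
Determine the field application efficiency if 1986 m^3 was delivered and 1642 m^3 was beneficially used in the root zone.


Ea = V_root / V_field * 100 = 1642 / 1986 * 100 = 82.6788%

82.6788 %


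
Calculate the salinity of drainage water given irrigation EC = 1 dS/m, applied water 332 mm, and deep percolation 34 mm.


EC_dw = EC_iw * D_iw / D_dw
EC_dw = 1 * 332 / 34
EC_dw = 332 / 34

9.7647 dS/m


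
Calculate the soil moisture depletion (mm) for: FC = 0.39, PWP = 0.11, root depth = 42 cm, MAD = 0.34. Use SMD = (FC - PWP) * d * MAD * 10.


SMD = (FC - PWP) * d * MAD * 10
SMD = (0.39 - 0.11) * 42 * 0.34 * 10
SMD = 0.2800 * 42 * 0.34 * 10

39.9840 mm


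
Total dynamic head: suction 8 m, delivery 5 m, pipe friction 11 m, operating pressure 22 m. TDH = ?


TDH = Hs + Hd + hf + Hp = 8 + 5 + 11 + 22 = 46

46 m


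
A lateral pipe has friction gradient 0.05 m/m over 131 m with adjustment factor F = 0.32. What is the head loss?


hf = J * L * F = 0.05 * 131 * 0.32 = 2.0960 m

2.0960 m


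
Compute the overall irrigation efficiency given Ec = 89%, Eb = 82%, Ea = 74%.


Ec = 0.89, Eb = 0.82, Ea = 0.74
E = 0.89 * 0.82 * 0.74 * 100 = 54.0052%

54.0052 %


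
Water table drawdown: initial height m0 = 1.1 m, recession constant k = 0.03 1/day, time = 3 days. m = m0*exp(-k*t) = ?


m = m0 * exp(-k*t)
m = 1.1 * exp(-0.03 * 3)
m = 1.1 * exp(-0.0900)

1.0053 m


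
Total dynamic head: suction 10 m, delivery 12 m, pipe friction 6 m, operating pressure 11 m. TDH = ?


TDH = Hs + Hd + hf + Hp = 10 + 12 + 6 + 11 = 39

39 m


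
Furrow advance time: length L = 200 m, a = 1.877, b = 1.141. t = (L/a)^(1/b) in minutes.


t = (L/a)^(1/b)
t = (200/1.877)^(1/1.141)
t = 106.553010^(1/1.141)

59.8422 min


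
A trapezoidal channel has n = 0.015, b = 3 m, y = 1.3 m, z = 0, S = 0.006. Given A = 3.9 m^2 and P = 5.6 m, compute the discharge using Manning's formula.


R = A/P = 3.9/5.6 = 0.696429
Q = (1/0.015) * 3.9 * 0.696429^(2/3) * 0.006^0.5

15.8234 m^3/s


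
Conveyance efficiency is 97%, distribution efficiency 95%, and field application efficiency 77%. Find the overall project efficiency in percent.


Ec = 0.97, Eb = 0.95, Ea = 0.77
E = 0.97 * 0.95 * 0.77 * 100 = 70.9555%

70.9555 %


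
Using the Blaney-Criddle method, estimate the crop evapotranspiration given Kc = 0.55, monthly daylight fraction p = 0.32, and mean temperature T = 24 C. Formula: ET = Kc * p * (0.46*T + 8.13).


ET = Kc * p * (0.46*T + 8.13)
ET = 0.55 * 0.32 * (0.46*24 + 8.13)
ET = 0.55 * 0.32 * 19.1700

3.3739 mm/day


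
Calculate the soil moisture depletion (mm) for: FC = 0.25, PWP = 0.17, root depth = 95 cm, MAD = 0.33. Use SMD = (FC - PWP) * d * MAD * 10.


SMD = (FC - PWP) * d * MAD * 10
SMD = (0.25 - 0.17) * 95 * 0.33 * 10
SMD = 0.0800 * 95 * 0.33 * 10

25.0800 mm


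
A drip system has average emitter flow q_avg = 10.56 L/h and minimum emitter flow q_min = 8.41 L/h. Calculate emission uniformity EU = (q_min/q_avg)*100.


EU = (q_min/q_avg)*100 = (8.41/10.56)*100 = 79.6402%

79.6402 %


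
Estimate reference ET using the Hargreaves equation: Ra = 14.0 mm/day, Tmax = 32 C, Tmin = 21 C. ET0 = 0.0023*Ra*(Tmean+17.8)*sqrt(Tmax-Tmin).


Tmean = (Tmax + Tmin)/2 = (32 + 21)/2 = 26.5
ET0 = 0.0023 * 14.0 * (26.5 + 17.8) * sqrt(32 - 21)
ET0 = 0.0023 * 14.0 * 44.3 * 3.316625

4.7310 mm/day


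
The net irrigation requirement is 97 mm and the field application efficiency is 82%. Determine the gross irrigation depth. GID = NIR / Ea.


Ea = 82% = 0.82
GID = NIR / Ea = 97 / 0.82 = 118.2927 mm

118.2927 mm


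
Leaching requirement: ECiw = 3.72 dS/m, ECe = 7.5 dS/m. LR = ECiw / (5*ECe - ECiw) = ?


LR = ECiw / (5*ECe - ECiw)
LR = 3.72 / (5*7.5 - 3.72)
LR = 3.72 / 33.7800

0.1101


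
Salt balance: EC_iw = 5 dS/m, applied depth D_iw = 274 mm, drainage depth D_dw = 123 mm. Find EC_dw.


EC_dw = EC_iw * D_iw / D_dw
EC_dw = 5 * 274 / 123
EC_dw = 1370 / 123

11.1382 dS/m


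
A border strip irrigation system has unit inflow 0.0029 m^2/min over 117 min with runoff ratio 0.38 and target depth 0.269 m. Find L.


L = q*t/((1+r)*Z)
L = 0.0029*117/((1+0.38)*0.269)
L = 0.3393/0.37122

0.9140 m


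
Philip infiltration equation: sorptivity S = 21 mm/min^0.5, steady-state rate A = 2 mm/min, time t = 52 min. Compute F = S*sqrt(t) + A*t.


F = S*sqrt(t) + A*t
F = 21*sqrt(52) + 2*52
F = 21*7.211103 + 104

255.4332 mm


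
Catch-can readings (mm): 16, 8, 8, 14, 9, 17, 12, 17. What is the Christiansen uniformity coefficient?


mean = 12.625000 mm
MAD = 3.375000 mm
CU = (1 - 3.375000/12.625000)*100

73.2673 %


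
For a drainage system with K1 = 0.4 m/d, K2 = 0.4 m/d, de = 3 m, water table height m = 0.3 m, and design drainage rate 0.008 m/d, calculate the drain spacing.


S^2 = 8*K2*de*m/q + 4*K1*m^2/q
S^2 = 8*0.4*3*0.3/0.008 + 4*0.4*0.3^2/0.008
S = sqrt(378.0000)

19.4422 m


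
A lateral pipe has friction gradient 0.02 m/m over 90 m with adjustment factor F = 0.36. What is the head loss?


hf = J * L * F = 0.02 * 90 * 0.36 = 0.6480 m

0.6480 m


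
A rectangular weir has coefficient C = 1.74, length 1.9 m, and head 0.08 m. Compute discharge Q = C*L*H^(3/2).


Q = C * L * H^(3/2) = 1.74 * 1.9 * 0.08^1.5 = 1.74 * 1.9 * 0.022627

0.0748 m^3/s


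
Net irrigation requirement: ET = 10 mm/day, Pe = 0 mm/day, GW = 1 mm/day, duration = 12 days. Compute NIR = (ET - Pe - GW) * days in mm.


Daily deficit = ET - Pe - GW = 10 - 0 - 1 = 9 mm/day
NIR = 9 * 12 = 108 mm

108.0000 mm


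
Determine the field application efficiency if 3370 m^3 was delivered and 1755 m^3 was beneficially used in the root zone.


Ea = V_root / V_field * 100 = 1755 / 3370 * 100 = 52.0772%

52.0772 %


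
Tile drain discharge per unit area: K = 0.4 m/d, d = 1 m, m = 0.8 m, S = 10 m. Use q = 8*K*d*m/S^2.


q = 8*K*d*m/S^2
q = 8*0.4*1*0.8/10^2
q = 2.5600 / 100

0.0256 m/d


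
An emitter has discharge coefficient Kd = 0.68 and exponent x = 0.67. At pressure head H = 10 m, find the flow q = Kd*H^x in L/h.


q = Kd * H^x = 0.68 * 10^0.67 = 0.68 * 4.677351

3.1806 L/h


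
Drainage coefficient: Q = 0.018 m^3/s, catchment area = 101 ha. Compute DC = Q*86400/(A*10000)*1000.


DC = Q * 86400 / (A * 10000) * 1000
DC = 0.018 * 86400 / (101 * 10000) * 1000
DC = 1555200.0000 / 1010000

1.5398 mm/day


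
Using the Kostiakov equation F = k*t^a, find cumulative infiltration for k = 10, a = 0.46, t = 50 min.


F = k * t^a = 10 * 50^0.46
F = 10 * 6.046808

60.4681 mm


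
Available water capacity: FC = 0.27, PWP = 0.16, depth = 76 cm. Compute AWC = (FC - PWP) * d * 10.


AWC = (FC - PWP) * d * 10
AWC = (0.27 - 0.16) * 76 * 10
AWC = 0.1100 * 76 * 10

83.6000 mm


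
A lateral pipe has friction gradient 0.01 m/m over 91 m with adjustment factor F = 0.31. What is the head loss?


hf = J * L * F = 0.01 * 91 * 0.31 = 0.2821 m

0.2821 m


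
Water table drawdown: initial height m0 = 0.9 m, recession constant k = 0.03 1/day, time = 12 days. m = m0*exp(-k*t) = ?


m = m0 * exp(-k*t)
m = 0.9 * exp(-0.03 * 12)
m = 0.9 * exp(-0.3600)

0.6279 m


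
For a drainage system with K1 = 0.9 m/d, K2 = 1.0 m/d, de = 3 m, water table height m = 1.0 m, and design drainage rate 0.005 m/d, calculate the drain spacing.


S^2 = 8*K2*de*m/q + 4*K1*m^2/q
S^2 = 8*1.0*3*1.0/0.005 + 4*0.9*1.0^2/0.005
S = sqrt(5520.0000)

74.2967 m
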